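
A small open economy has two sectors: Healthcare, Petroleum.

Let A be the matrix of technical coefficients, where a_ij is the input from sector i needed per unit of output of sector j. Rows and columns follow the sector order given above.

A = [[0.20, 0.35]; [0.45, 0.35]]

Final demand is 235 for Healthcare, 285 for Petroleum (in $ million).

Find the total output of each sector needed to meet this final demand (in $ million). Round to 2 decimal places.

I − A =
  [   0.80    -0.35]
  [  -0.45     0.65]
det(I−A) = (0.80)(0.65) − (-0.35)(-0.45) = 0.3625
adj(I−A) = [[0.65, 0.35], [0.45, 0.80]]
(I − A)⁻¹ = adj(I−A) / det(I−A) ≈
  [   1.7931     0.9655]
  [   1.2414     2.2069]
x = (I − A)⁻¹ d = adj(I−A)·d / det(I−A), with det(I−A) = 0.3625:
  x_H = (0.65·235 + 0.35·285) / 0.3625 = 252.50 / 0.3625 ≈ 696.55
  x_P = (0.45·235 + 0.80·285) / 0.3625 = 333.75 / 0.3625 ≈ 920.69

x_H = 696.55, x_P = 920.69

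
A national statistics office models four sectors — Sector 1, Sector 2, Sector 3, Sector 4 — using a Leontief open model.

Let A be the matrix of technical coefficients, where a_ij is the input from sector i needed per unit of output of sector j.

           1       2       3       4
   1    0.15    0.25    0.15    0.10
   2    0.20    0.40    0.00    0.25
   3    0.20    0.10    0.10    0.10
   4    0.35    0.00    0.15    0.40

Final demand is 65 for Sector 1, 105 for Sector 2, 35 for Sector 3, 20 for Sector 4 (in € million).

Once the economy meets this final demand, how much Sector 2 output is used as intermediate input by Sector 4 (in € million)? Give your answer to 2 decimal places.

z_24 = 50.33

I − A =
  [   0.85    -0.25    -0.15    -0.10]
  [  -0.20     0.60     0.00    -0.25]
  [  -0.20    -0.10     0.90    -0.10]
  [  -0.35     0.00    -0.15     0.60]
Compute the cofactors C_ij = (−1)^(i+j)·(3×3 minor ij) of I−A; the adjugate is their transpose:
adj(I−A) = Cᵀ =
  [ 0.311250   0.141750   0.072375   0.123000]
  [ 0.191250   0.388500   0.066000   0.204750]
  [ 0.113750   0.086250   0.233125   0.093750]
  [ 0.210000   0.104250   0.100500   0.393000]
det(I−A) = Σ_j (I−A)_1j·C_1j = (0.85)(0.311250) + (-0.25)(0.191250) + (-0.15)(0.113750) + (-0.10)(0.210000) = 0.1786875
(I − A)⁻¹ = adj(I−A) / det(I−A) ≈
  [   1.7419     0.7933     0.4050     0.6884]
  [   1.0703     2.1742     0.3694     1.1459]
  [   0.6366     0.4827     1.3047     0.5247]
  [   1.1752     0.5834     0.5624     2.1994]
First solve x = (I − A)⁻¹ d = adj(I−A)·d / det(I−A); in particular x_4 = (0.210000·65 + 0.104250·105 + 0.100500·35 + 0.393000·20) / 0.1786875 = 35.97375 / 0.1786875 ≈ 201.3221.
Intermediate flow from 2 to 4: z_24 = a_24 · x_4 = 0.25 × 35.97375 / 0.1786875 = 8.9934375 / 0.1786875 ≈ 50.33.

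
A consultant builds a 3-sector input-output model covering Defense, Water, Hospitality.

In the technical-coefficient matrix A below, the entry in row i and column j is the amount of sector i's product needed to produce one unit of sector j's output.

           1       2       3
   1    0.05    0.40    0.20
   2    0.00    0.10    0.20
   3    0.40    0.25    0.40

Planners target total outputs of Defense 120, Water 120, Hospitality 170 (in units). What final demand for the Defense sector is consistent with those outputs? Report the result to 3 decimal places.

d_1 = 32.000

I − A =
  [   0.95    -0.40    -0.20]
  [   0.00     0.90    -0.20]
  [  -0.40    -0.25     0.60]
d = (I − A) x:
  d_1 = (+0.95)·120 + (-0.40)·120 + (-0.20)·170 = 32.000
  d_2 = (+0.00)·120 + (+0.90)·120 + (-0.20)·170 = 74.000
  d_3 = (-0.40)·120 + (-0.25)·120 + (+0.60)·170 = 24.000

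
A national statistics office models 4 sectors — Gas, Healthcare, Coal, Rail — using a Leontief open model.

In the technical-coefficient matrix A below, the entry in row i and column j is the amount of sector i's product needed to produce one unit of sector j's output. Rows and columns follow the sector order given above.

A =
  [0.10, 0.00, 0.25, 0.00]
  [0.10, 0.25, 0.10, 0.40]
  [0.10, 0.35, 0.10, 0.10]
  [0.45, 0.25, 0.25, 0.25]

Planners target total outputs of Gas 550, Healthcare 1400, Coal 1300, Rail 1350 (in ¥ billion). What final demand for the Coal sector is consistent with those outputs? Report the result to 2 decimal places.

d_C = 490.00

I − A =
  [   0.90     0.00    -0.25     0.00]
  [  -0.10     0.75    -0.10    -0.40]
  [  -0.10    -0.35     0.90    -0.10]
  [  -0.45    -0.25    -0.25     0.75]
d = (I − A) x:
  d_G = (+0.90)·550 + (+0.00)·1400 + (-0.25)·1300 + (+0.00)·1350 = 170.00
  d_H = (-0.10)·550 + (+0.75)·1400 + (-0.10)·1300 + (-0.40)·1350 = 325.00
  d_C = (-0.10)·550 + (-0.35)·1400 + (+0.90)·1300 + (-0.10)·1350 = 490.00
  d_R = (-0.45)·550 + (-0.25)·1400 + (-0.25)·1300 + (+0.75)·1350 = 90.00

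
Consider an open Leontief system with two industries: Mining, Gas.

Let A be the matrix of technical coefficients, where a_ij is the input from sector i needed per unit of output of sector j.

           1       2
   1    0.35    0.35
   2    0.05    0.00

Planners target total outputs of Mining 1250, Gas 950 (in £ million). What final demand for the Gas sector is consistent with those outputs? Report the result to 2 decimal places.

d_2 = 887.50

I − A =
  [   0.65    -0.35]
  [  -0.05     1.00]
d = (I − A) x:
  d_1 = (+0.65)·1250 + (-0.35)·950 = 480.00
  d_2 = (-0.05)·1250 + (+1.00)·950 = 887.50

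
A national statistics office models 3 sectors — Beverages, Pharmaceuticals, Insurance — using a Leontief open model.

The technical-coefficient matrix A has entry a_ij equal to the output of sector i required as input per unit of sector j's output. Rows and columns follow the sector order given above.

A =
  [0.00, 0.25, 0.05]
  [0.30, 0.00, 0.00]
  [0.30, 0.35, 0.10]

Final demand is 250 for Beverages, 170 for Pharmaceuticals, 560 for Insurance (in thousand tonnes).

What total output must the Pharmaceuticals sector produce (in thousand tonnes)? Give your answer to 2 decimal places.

x_P = 278.67

I − A =
  [   1.00    -0.25    -0.05]
  [  -0.30     1.00     0.00]
  [  -0.30    -0.35     0.90]
Cofactors of I−A, C_ij = (−1)^(i+j)·(minor ij) (rows/columns in the sector order above):
  C_11 = (1.00)(0.90) − (0.00)(-0.35) = 0.9000
  C_12 = −[(-0.30)(0.90) − (0.00)(-0.30)] = 0.2700
  C_13 = (-0.30)(-0.35) − (1.00)(-0.30) = 0.4050
  C_21 = −[(-0.25)(0.90) − (-0.05)(-0.35)] = 0.2425
  C_22 = (1.00)(0.90) − (-0.05)(-0.30) = 0.8850
  C_23 = −[(1.00)(-0.35) − (-0.25)(-0.30)] = 0.4250
  C_31 = (-0.25)(0.00) − (-0.05)(1.00) = 0.0500
  C_32 = −[(1.00)(0.00) − (-0.05)(-0.30)] = 0.0150
  C_33 = (1.00)(1.00) − (-0.25)(-0.30) = 0.9250
det(I−A) = Σ_j (I−A)_1j·C_1j = (1.00)(0.9000) + (-0.25)(0.2700) + (-0.05)(0.4050) = 0.81225
adj(I−A) = Cᵀ =
  [ 0.9000   0.2425   0.0500]
  [ 0.2700   0.8850   0.0150]
  [ 0.4050   0.4250   0.9250]
(I − A)⁻¹ = adj(I−A) / det(I−A) ≈
  [   1.1080     0.2986     0.0616]
  [   0.3324     1.0896     0.0185]
  [   0.4986     0.5232     1.1388]
x = (I − A)⁻¹ d = adj(I−A)·d / det(I−A), with det(I−A) = 0.81225:
  x_B = (0.9000·250 + 0.2425·170 + 0.0500·560) / 0.81225 = 294.225 / 0.81225 ≈ 362.23
  x_P = (0.2700·250 + 0.8850·170 + 0.0150·560) / 0.81225 = 226.35 / 0.81225 ≈ 278.67
  x_I = (0.4050·250 + 0.4250·170 + 0.9250·560) / 0.81225 = 691.50 / 0.81225 ≈ 851.34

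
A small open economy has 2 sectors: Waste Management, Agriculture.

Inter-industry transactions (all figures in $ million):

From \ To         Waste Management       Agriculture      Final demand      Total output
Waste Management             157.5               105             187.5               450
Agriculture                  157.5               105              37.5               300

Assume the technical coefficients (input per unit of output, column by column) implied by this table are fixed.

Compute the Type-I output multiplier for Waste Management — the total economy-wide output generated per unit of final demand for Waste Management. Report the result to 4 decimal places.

m_1 = 3.3333

Technical coefficients a_ij = z_ij / X_j:
  a_11 = 157.5/450 = 0.35, a_21 = 157.5/450 = 0.35
  a_12 = 105/300 = 0.35, a_22 = 105/300 = 0.35
I − A =
  [   0.65    -0.35]
  [  -0.35     0.65]
det(I−A) = (0.65)(0.65) − (-0.35)(-0.35) = 0.3000
adj(I−A) = [[0.65, 0.35], [0.35, 0.65]]
(I − A)⁻¹ = adj(I−A) / det(I−A) ≈
  [   2.16667     1.16667]
  [   1.16667     2.16667]
The output multiplier for sector j is the column-j sum of the Leontief inverse (I − A)⁻¹ = adj(I−A) / det(I−A).
Column 1 of adj(I−A): (0.65, 0.35); det(I−A) = 0.3000.
m_1 = (0.65 + 0.35) / 0.3000 = 1.00 / 0.3000 ≈ 3.3333.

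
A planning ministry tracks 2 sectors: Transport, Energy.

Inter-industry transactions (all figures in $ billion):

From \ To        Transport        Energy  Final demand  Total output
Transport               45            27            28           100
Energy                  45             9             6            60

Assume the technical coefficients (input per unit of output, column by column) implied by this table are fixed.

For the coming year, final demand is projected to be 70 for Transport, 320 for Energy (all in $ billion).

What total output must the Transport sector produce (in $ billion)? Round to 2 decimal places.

Technical coefficients a_ij = z_ij / X_j:
  a_TT = 45/100 = 0.45, a_ET = 45/100 = 0.45
  a_TE = 27/60 = 0.45, a_EE = 9/60 = 0.15
I − A =
  [   0.55    -0.45]
  [  -0.45     0.85]
det(I−A) = (0.55)(0.85) − (-0.45)(-0.45) = 0.2650
adj(I−A) = [[0.85, 0.45], [0.45, 0.55]]
(I − A)⁻¹ = adj(I−A) / det(I−A) ≈
  [   3.2075     1.6981]
  [   1.6981     2.0755]
x = (I − A)⁻¹ d = adj(I−A)·d / det(I−A), with det(I−A) = 0.2650:
  x_T = (0.85·70 + 0.45·320) / 0.2650 = 203.50 / 0.2650 ≈ 767.92
  x_E = (0.45·70 + 0.55·320) / 0.2650 = 207.50 / 0.2650 ≈ 783.02

x_T = 767.92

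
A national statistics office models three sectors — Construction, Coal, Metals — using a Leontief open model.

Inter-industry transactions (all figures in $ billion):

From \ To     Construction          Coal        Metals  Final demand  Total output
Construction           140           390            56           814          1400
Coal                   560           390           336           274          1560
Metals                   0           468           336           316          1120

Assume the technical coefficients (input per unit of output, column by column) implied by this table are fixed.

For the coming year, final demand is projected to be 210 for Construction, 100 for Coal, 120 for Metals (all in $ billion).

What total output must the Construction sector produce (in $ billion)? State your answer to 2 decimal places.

Technical coefficients a_ij = z_ij / X_j:
  a_11 = 140/1400 = 0.10, a_21 = 560/1400 = 0.40, a_31 = 0/1400 = 0.00
  a_12 = 390/1560 = 0.25, a_22 = 390/1560 = 0.25, a_32 = 468/1560 = 0.30
  a_13 = 56/1120 = 0.05, a_23 = 336/1120 = 0.30, a_33 = 336/1120 = 0.30
I − A =
  [   0.90    -0.25    -0.05]
  [  -0.40     0.75    -0.30]
  [   0.00    -0.30     0.70]
Cofactors of I−A, C_ij = (−1)^(i+j)·(minor ij) (rows/columns in the sector order above):
  C_11 = (0.75)(0.70) − (-0.30)(-0.30) = 0.4350
  C_12 = −[(-0.40)(0.70) − (-0.30)(0.00)] = 0.2800
  C_13 = (-0.40)(-0.30) − (0.75)(0.00) = 0.1200
  C_21 = −[(-0.25)(0.70) − (-0.05)(-0.30)] = 0.1900
  C_22 = (0.90)(0.70) − (-0.05)(0.00) = 0.6300
  C_23 = −[(0.90)(-0.30) − (-0.25)(0.00)] = 0.2700
  C_31 = (-0.25)(-0.30) − (-0.05)(0.75) = 0.1125
  C_32 = −[(0.90)(-0.30) − (-0.05)(-0.40)] = 0.2900
  C_33 = (0.90)(0.75) − (-0.25)(-0.40) = 0.5750
det(I−A) = Σ_j (I−A)_1j·C_1j = (0.90)(0.4350) + (-0.25)(0.2800) + (-0.05)(0.1200) = 0.3155
adj(I−A) = Cᵀ =
  [ 0.4350   0.1900   0.1125]
  [ 0.2800   0.6300   0.2900]
  [ 0.1200   0.2700   0.5750]
(I − A)⁻¹ = adj(I−A) / det(I−A) ≈
  [   1.3788     0.6022     0.3566]
  [   0.8875     1.9968     0.9192]
  [   0.3803     0.8558     1.8225]
x = (I − A)⁻¹ d = adj(I−A)·d / det(I−A), with det(I−A) = 0.3155:
  x_1 = (0.4350·210 + 0.1900·100 + 0.1125·120) / 0.3155 = 123.85 / 0.3155 ≈ 392.55
  x_2 = (0.2800·210 + 0.6300·100 + 0.2900·120) / 0.3155 = 156.60 / 0.3155 ≈ 496.35
  x_3 = (0.1200·210 + 0.2700·100 + 0.5750·120) / 0.3155 = 121.20 / 0.3155 ≈ 384.15

x_1 = 392.55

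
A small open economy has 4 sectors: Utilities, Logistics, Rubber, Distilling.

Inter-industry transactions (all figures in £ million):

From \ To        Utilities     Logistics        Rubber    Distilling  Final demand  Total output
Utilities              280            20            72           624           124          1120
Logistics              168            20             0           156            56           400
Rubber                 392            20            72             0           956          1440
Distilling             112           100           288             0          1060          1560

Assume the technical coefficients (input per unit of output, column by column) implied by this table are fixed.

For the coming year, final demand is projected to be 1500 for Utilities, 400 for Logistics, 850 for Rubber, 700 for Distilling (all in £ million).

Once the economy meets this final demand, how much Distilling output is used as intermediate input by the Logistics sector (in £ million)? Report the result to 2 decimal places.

z_42 = 273.45

Technical coefficients a_ij = z_ij / X_j:
  a_11 = 280/1120 = 0.25, a_21 = 168/1120 = 0.15, a_31 = 392/1120 = 0.35, a_41 = 112/1120 = 0.10
  a_12 = 20/400 = 0.05, a_22 = 20/400 = 0.05, a_32 = 20/400 = 0.05, a_42 = 100/400 = 0.25
  a_13 = 72/1440 = 0.05, a_23 = 0/1440 = 0.00, a_33 = 72/1440 = 0.05, a_43 = 288/1440 = 0.20
  a_14 = 624/1560 = 0.40, a_24 = 156/1560 = 0.10, a_34 = 0/1560 = 0.00, a_44 = 0/1560 = 0.00
I − A =
  [   0.75    -0.05    -0.05    -0.40]
  [  -0.15     0.95     0.00    -0.10]
  [  -0.35    -0.05     0.95     0.00]
  [  -0.10    -0.25    -0.20     1.00]
Compute the cofactors C_ij = (−1)^(i+j)·(3×3 minor ij) of I−A; the adjugate is their transpose:
adj(I−A) = Cᵀ =
  [ 0.877750   0.149000   0.123250   0.366000]
  [ 0.159000   0.629000   0.035000   0.126500]
  [ 0.331750   0.088000   0.632750   0.141500]
  [ 0.193875   0.189750   0.147625   0.652750]
det(I−A) = Σ_j (I−A)_1j·C_1j = (0.75)(0.877750) + (-0.05)(0.159000) + (-0.05)(0.331750) + (-0.40)(0.193875) = 0.556225
(I − A)⁻¹ = adj(I−A) / det(I−A) ≈
  [   1.5780     0.2679     0.2216     0.6580]
  [   0.2859     1.1308     0.0629     0.2274]
  [   0.5964     0.1582     1.1376     0.2544]
  [   0.3486     0.3411     0.2654     1.1735]
First solve x = (I − A)⁻¹ d = adj(I−A)·d / det(I−A); in particular x_2 = (0.159000·1500 + 0.629000·400 + 0.035000·850 + 0.126500·700) / 0.556225 = 608.40 / 0.556225 ≈ 1093.8020.
Intermediate flow from 4 to 2: z_42 = a_42 · x_2 = 0.25 × 608.40 / 0.556225 = 152.10 / 0.556225 ≈ 273.45.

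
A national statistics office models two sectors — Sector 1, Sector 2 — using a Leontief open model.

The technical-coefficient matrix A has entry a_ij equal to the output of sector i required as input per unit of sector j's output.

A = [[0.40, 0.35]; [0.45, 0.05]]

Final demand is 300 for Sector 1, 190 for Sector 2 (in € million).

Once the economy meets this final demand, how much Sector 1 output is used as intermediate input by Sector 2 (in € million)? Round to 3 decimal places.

I − A =
  [   0.60    -0.35]
  [  -0.45     0.95]
det(I−A) = (0.60)(0.95) − (-0.35)(-0.45) = 0.4125
adj(I−A) = [[0.95, 0.35], [0.45, 0.60]]
(I − A)⁻¹ = adj(I−A) / det(I−A) ≈
  [   2.3030     0.8485]
  [   1.0909     1.4545]
First solve x = (I − A)⁻¹ d = adj(I−A)·d / det(I−A); in particular x_2 = (0.45·300 + 0.60·190) / 0.4125 = 249.00 / 0.4125 ≈ 603.63636.
Intermediate flow from 1 to 2: z_12 = a_12 · x_2 = 0.35 × 249.00 / 0.4125 = 87.15 / 0.4125 ≈ 211.273.

z_12 = 211.273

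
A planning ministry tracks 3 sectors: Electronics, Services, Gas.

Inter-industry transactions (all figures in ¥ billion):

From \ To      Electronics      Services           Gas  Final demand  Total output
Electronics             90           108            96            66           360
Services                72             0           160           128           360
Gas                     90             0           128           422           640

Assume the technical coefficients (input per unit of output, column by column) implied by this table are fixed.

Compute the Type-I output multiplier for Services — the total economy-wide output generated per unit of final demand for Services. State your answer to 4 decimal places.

m_S = 1.7700

Technical coefficients a_ij = z_ij / X_j:
  a_EE = 90/360 = 0.25, a_SE = 72/360 = 0.20, a_GE = 90/360 = 0.25
  a_ES = 108/360 = 0.30, a_SS = 0/360 = 0.00, a_GS = 0/360 = 0.00
  a_EG = 96/640 = 0.15, a_SG = 160/640 = 0.25, a_GG = 128/640 = 0.20
I − A =
  [   0.75    -0.30    -0.15]
  [  -0.20     1.00    -0.25]
  [  -0.25     0.00     0.80]
Cofactors of I−A, C_ij = (−1)^(i+j)·(minor ij) (rows/columns in the sector order above):
  C_11 = (1.00)(0.80) − (-0.25)(0.00) = 0.8000
  C_12 = −[(-0.20)(0.80) − (-0.25)(-0.25)] = 0.2225
  C_13 = (-0.20)(0.00) − (1.00)(-0.25) = 0.2500
  C_21 = −[(-0.30)(0.80) − (-0.15)(0.00)] = 0.2400
  C_22 = (0.75)(0.80) − (-0.15)(-0.25) = 0.5625
  C_23 = −[(0.75)(0.00) − (-0.30)(-0.25)] = 0.0750
  C_31 = (-0.30)(-0.25) − (-0.15)(1.00) = 0.2250
  C_32 = −[(0.75)(-0.25) − (-0.15)(-0.20)] = 0.2175
  C_33 = (0.75)(1.00) − (-0.30)(-0.20) = 0.6900
det(I−A) = Σ_j (I−A)_1j·C_1j = (0.75)(0.8000) + (-0.30)(0.2225) + (-0.15)(0.2500) = 0.49575
adj(I−A) = Cᵀ =
  [ 0.8000   0.2400   0.2250]
  [ 0.2225   0.5625   0.2175]
  [ 0.2500   0.0750   0.6900]
(I − A)⁻¹ = adj(I−A) / det(I−A) ≈
  [   1.61372     0.48411     0.45386]
  [   0.44881     1.13464     0.43873]
  [   0.50429     0.15129     1.39183]
The output multiplier for sector j is the column-j sum of the Leontief inverse (I − A)⁻¹ = adj(I−A) / det(I−A).
Column S of adj(I−A): (0.2400, 0.5625, 0.0750); det(I−A) = 0.49575.
m_S = (0.2400 + 0.5625 + 0.0750) / 0.49575 = 0.8775 / 0.49575 ≈ 1.7700.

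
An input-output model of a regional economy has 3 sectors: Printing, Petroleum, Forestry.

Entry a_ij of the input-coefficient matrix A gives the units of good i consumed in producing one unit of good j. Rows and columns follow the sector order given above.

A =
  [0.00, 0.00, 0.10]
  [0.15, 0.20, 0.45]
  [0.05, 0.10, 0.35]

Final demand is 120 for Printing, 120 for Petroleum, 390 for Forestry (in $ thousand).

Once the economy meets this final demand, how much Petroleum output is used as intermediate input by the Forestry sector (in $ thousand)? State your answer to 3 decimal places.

z_23 = 316.869

I − A =
  [   1.00     0.00    -0.10]
  [  -0.15     0.80    -0.45]
  [  -0.05    -0.10     0.65]
Cofactors of I−A, C_ij = (−1)^(i+j)·(minor ij) (rows/columns in the sector order above):
  C_11 = (0.80)(0.65) − (-0.45)(-0.10) = 0.4750
  C_12 = −[(-0.15)(0.65) − (-0.45)(-0.05)] = 0.1200
  C_13 = (-0.15)(-0.10) − (0.80)(-0.05) = 0.0550
  C_21 = −[(0.00)(0.65) − (-0.10)(-0.10)] = 0.0100
  C_22 = (1.00)(0.65) − (-0.10)(-0.05) = 0.6450
  C_23 = −[(1.00)(-0.10) − (0.00)(-0.05)] = 0.1000
  C_31 = (0.00)(-0.45) − (-0.10)(0.80) = 0.0800
  C_32 = −[(1.00)(-0.45) − (-0.10)(-0.15)] = 0.4650
  C_33 = (1.00)(0.80) − (0.00)(-0.15) = 0.8000
det(I−A) = Σ_j (I−A)_1j·C_1j = (1.00)(0.4750) + (0.00)(0.1200) + (-0.10)(0.0550) = 0.4695
adj(I−A) = Cᵀ =
  [ 0.4750   0.0100   0.0800]
  [ 0.1200   0.6450   0.4650]
  [ 0.0550   0.1000   0.8000]
(I − A)⁻¹ = adj(I−A) / det(I−A) ≈
  [   1.0117     0.0213     0.1704]
  [   0.2556     1.3738     0.9904]
  [   0.1171     0.2130     1.7039]
First solve x = (I − A)⁻¹ d = adj(I−A)·d / det(I−A); in particular x_3 = (0.0550·120 + 0.1000·120 + 0.8000·390) / 0.4695 = 330.60 / 0.4695 ≈ 704.15335.
Intermediate flow from 2 to 3: z_23 = a_23 · x_3 = 0.45 × 330.60 / 0.4695 = 148.77 / 0.4695 ≈ 316.869.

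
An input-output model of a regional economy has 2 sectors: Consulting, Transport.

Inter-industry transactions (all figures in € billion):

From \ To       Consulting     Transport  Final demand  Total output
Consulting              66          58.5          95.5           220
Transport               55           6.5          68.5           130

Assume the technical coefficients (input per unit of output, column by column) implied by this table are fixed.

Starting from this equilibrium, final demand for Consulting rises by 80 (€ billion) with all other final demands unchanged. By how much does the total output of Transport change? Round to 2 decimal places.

Δx_2 = 36.20

Technical coefficients a_ij = z_ij / X_j:
  a_11 = 66/220 = 0.30, a_21 = 55/220 = 0.25
  a_12 = 58.5/130 = 0.45, a_22 = 6.5/130 = 0.05
I − A =
  [   0.70    -0.45]
  [  -0.25     0.95]
det(I−A) = (0.70)(0.95) − (-0.45)(-0.25) = 0.5525
adj(I−A) = [[0.95, 0.45], [0.25, 0.70]]
(I − A)⁻¹ = adj(I−A) / det(I−A) ≈
  [   1.7195     0.8145]
  [   0.4525     1.2670]
Δx = (I − A)⁻¹ Δd with Δd having +80 in the Consulting component and 0 elsewhere.
So Δx_2 = L_21 · (+80), where L_21 = adj(I−A)_21 / det(I−A) = 0.25 / 0.5525.
Δx_2 = 0.25 × (+80) / 0.5525 = 20.00 / 0.5525 ≈ 36.20.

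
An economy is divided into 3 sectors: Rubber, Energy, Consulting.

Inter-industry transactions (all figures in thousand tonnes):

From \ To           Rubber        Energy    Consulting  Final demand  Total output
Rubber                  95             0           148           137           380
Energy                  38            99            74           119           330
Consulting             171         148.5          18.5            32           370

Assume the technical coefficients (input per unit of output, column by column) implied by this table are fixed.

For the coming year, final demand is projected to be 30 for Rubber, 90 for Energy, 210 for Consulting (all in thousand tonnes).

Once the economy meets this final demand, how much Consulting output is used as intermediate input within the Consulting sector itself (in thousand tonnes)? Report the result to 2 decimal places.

Technical coefficients a_ij = z_ij / X_j:
  a_RR = 95/380 = 0.25, a_ER = 38/380 = 0.10, a_CR = 171/380 = 0.45
  a_RE = 0/330 = 0.00, a_EE = 99/330 = 0.30, a_CE = 148.5/330 = 0.45
  a_RC = 148/370 = 0.40, a_EC = 74/370 = 0.20, a_CC = 18.5/370 = 0.05
I − A =
  [   0.75     0.00    -0.40]
  [  -0.10     0.70    -0.20]
  [  -0.45    -0.45     0.95]
Cofactors of I−A, C_ij = (−1)^(i+j)·(minor ij) (rows/columns in the sector order above):
  C_11 = (0.70)(0.95) − (-0.20)(-0.45) = 0.5750
  C_12 = −[(-0.10)(0.95) − (-0.20)(-0.45)] = 0.1850
  C_13 = (-0.10)(-0.45) − (0.70)(-0.45) = 0.3600
  C_21 = −[(0.00)(0.95) − (-0.40)(-0.45)] = 0.1800
  C_22 = (0.75)(0.95) − (-0.40)(-0.45) = 0.5325
  C_23 = −[(0.75)(-0.45) − (0.00)(-0.45)] = 0.3375
  C_31 = (0.00)(-0.20) − (-0.40)(0.70) = 0.2800
  C_32 = −[(0.75)(-0.20) − (-0.40)(-0.10)] = 0.1900
  C_33 = (0.75)(0.70) − (0.00)(-0.10) = 0.5250
det(I−A) = Σ_j (I−A)_1j·C_1j = (0.75)(0.5750) + (0.00)(0.1850) + (-0.40)(0.3600) = 0.28725
adj(I−A) = Cᵀ =
  [ 0.5750   0.1800   0.2800]
  [ 0.1850   0.5325   0.1900]
  [ 0.3600   0.3375   0.5250]
(I − A)⁻¹ = adj(I−A) / det(I−A) ≈
  [   2.0017     0.6266     0.9748]
  [   0.6440     1.8538     0.6614]
  [   1.2533     1.1749     1.8277]
First solve x = (I − A)⁻¹ d = adj(I−A)·d / det(I−A); in particular x_C = (0.3600·30 + 0.3375·90 + 0.5250·210) / 0.28725 = 151.425 / 0.28725 ≈ 527.1540.
Intermediate flow from C to C: z_CC = a_CC · x_C = 0.05 × 151.425 / 0.28725 = 7.57125 / 0.28725 ≈ 26.36.

z_CC = 26.36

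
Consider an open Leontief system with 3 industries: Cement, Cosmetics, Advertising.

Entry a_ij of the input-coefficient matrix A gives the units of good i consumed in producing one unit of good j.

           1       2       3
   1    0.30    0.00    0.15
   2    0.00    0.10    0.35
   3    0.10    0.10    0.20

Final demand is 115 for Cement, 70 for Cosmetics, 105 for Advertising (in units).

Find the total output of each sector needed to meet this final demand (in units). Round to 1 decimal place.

x_1 = 201.7, x_2 = 145.7, x_3 = 174.7

I − A =
  [   0.70     0.00    -0.15]
  [   0.00     0.90    -0.35]
  [  -0.10    -0.10     0.80]
Cofactors of I−A, C_ij = (−1)^(i+j)·(minor ij) (rows/columns in the sector order above):
  C_11 = (0.90)(0.80) − (-0.35)(-0.10) = 0.6850
  C_12 = −[(0.00)(0.80) − (-0.35)(-0.10)] = 0.0350
  C_13 = (0.00)(-0.10) − (0.90)(-0.10) = 0.0900
  C_21 = −[(0.00)(0.80) − (-0.15)(-0.10)] = 0.0150
  C_22 = (0.70)(0.80) − (-0.15)(-0.10) = 0.5450
  C_23 = −[(0.70)(-0.10) − (0.00)(-0.10)] = 0.0700
  C_31 = (0.00)(-0.35) − (-0.15)(0.90) = 0.1350
  C_32 = −[(0.70)(-0.35) − (-0.15)(0.00)] = 0.2450
  C_33 = (0.70)(0.90) − (0.00)(0.00) = 0.6300
det(I−A) = Σ_j (I−A)_1j·C_1j = (0.70)(0.6850) + (0.00)(0.0350) + (-0.15)(0.0900) = 0.4660
adj(I−A) = Cᵀ =
  [ 0.6850   0.0150   0.1350]
  [ 0.0350   0.5450   0.2450]
  [ 0.0900   0.0700   0.6300]
(I − A)⁻¹ = adj(I−A) / det(I−A) ≈
  [   1.4700     0.0322     0.2897]
  [   0.0751     1.1695     0.5258]
  [   0.1931     0.1502     1.3519]
x = (I − A)⁻¹ d = adj(I−A)·d / det(I−A), with det(I−A) = 0.4660:
  x_1 = (0.6850·115 + 0.0150·70 + 0.1350·105) / 0.4660 = 94.00 / 0.4660 ≈ 201.7
  x_2 = (0.0350·115 + 0.5450·70 + 0.2450·105) / 0.4660 = 67.90 / 0.4660 ≈ 145.7
  x_3 = (0.0900·115 + 0.0700·70 + 0.6300·105) / 0.4660 = 81.40 / 0.4660 ≈ 174.7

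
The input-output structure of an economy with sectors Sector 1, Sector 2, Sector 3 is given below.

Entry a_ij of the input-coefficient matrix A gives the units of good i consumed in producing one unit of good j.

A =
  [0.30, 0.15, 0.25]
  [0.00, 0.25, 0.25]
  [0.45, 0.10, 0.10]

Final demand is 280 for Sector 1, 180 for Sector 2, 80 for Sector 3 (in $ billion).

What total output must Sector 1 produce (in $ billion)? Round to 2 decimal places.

I − A =
  [   0.70    -0.15    -0.25]
  [   0.00     0.75    -0.25]
  [  -0.45    -0.10     0.90]
Cofactors of I−A, C_ij = (−1)^(i+j)·(minor ij) (rows/columns in the sector order above):
  C_11 = (0.75)(0.90) − (-0.25)(-0.10) = 0.6500
  C_12 = −[(0.00)(0.90) − (-0.25)(-0.45)] = 0.1125
  C_13 = (0.00)(-0.10) − (0.75)(-0.45) = 0.3375
  C_21 = −[(-0.15)(0.90) − (-0.25)(-0.10)] = 0.1600
  C_22 = (0.70)(0.90) − (-0.25)(-0.45) = 0.5175
  C_23 = −[(0.70)(-0.10) − (-0.15)(-0.45)] = 0.1375
  C_31 = (-0.15)(-0.25) − (-0.25)(0.75) = 0.2250
  C_32 = −[(0.70)(-0.25) − (-0.25)(0.00)] = 0.1750
  C_33 = (0.70)(0.75) − (-0.15)(0.00) = 0.5250
det(I−A) = Σ_j (I−A)_1j·C_1j = (0.70)(0.6500) + (-0.15)(0.1125) + (-0.25)(0.3375) = 0.35375
adj(I−A) = Cᵀ =
  [ 0.6500   0.1600   0.2250]
  [ 0.1125   0.5175   0.1750]
  [ 0.3375   0.1375   0.5250]
(I − A)⁻¹ = adj(I−A) / det(I−A) ≈
  [   1.8375     0.4523     0.6360]
  [   0.3180     1.4629     0.4947]
  [   0.9541     0.3887     1.4841]
x = (I − A)⁻¹ d = adj(I−A)·d / det(I−A), with det(I−A) = 0.35375:
  x_1 = (0.6500·280 + 0.1600·180 + 0.2250·80) / 0.35375 = 228.80 / 0.35375 ≈ 646.78
  x_2 = (0.1125·280 + 0.5175·180 + 0.1750·80) / 0.35375 = 138.65 / 0.35375 ≈ 391.94
  x_3 = (0.3375·280 + 0.1375·180 + 0.5250·80) / 0.35375 = 161.25 / 0.35375 ≈ 455.83

x_1 = 646.78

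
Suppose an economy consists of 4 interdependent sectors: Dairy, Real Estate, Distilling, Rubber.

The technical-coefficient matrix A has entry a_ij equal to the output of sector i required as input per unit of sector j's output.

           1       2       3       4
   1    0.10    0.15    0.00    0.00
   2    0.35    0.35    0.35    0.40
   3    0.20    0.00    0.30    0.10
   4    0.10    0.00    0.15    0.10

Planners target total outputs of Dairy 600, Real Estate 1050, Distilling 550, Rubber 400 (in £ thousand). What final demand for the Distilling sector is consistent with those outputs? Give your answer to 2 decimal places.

d_3 = 225.00

I − A =
  [   0.90    -0.15     0.00     0.00]
  [  -0.35     0.65    -0.35    -0.40]
  [  -0.20     0.00     0.70    -0.10]
  [  -0.10     0.00    -0.15     0.90]
d = (I − A) x:
  d_1 = (+0.90)·600 + (-0.15)·1050 + (+0.00)·550 + (+0.00)·400 = 382.50
  d_2 = (-0.35)·600 + (+0.65)·1050 + (-0.35)·550 + (-0.40)·400 = 120.00
  d_3 = (-0.20)·600 + (+0.00)·1050 + (+0.70)·550 + (-0.10)·400 = 225.00
  d_4 = (-0.10)·600 + (+0.00)·1050 + (-0.15)·550 + (+0.90)·400 = 217.50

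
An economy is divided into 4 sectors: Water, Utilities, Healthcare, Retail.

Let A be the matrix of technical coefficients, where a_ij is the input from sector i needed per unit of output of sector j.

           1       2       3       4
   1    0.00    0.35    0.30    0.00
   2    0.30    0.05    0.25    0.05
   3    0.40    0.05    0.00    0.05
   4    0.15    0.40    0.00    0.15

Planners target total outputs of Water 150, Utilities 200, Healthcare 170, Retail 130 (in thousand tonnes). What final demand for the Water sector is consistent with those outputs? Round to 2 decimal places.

d_1 = 29.00

I − A =
  [   1.00    -0.35    -0.30     0.00]
  [  -0.30     0.95    -0.25    -0.05]
  [  -0.40    -0.05     1.00    -0.05]
  [  -0.15    -0.40     0.00     0.85]
d = (I − A) x:
  d_1 = (+1.00)·150 + (-0.35)·200 + (-0.30)·170 + (+0.00)·130 = 29.00
  d_2 = (-0.30)·150 + (+0.95)·200 + (-0.25)·170 + (-0.05)·130 = 96.00
  d_3 = (-0.40)·150 + (-0.05)·200 + (+1.00)·170 + (-0.05)·130 = 93.50
  d_4 = (-0.15)·150 + (-0.40)·200 + (+0.00)·170 + (+0.85)·130 = 8.00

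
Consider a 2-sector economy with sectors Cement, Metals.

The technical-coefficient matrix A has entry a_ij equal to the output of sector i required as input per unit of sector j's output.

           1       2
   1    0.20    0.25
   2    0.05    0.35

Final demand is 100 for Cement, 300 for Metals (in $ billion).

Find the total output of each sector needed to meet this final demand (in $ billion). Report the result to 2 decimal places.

x_1 = 275.86, x_2 = 482.76

I − A =
  [   0.80    -0.25]
  [  -0.05     0.65]
det(I−A) = (0.80)(0.65) − (-0.25)(-0.05) = 0.5075
adj(I−A) = [[0.65, 0.25], [0.05, 0.80]]
(I − A)⁻¹ = adj(I−A) / det(I−A) ≈
  [   1.2808     0.4926]
  [   0.0985     1.5764]
x = (I − A)⁻¹ d = adj(I−A)·d / det(I−A), with det(I−A) = 0.5075:
  x_1 = (0.65·100 + 0.25·300) / 0.5075 = 140.00 / 0.5075 ≈ 275.86
  x_2 = (0.05·100 + 0.80·300) / 0.5075 = 245.00 / 0.5075 ≈ 482.76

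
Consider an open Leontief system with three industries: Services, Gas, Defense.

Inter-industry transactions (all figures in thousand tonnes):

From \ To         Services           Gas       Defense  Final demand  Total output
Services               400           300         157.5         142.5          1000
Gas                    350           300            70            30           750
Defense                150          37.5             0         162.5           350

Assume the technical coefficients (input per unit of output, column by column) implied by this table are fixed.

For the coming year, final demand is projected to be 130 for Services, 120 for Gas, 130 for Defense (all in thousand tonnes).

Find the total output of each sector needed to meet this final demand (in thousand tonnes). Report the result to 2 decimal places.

Technical coefficients a_ij = z_ij / X_j:
  a_11 = 400/1000 = 0.40, a_21 = 350/1000 = 0.35, a_31 = 150/1000 = 0.15
  a_12 = 300/750 = 0.40, a_22 = 300/750 = 0.40, a_32 = 37.5/750 = 0.05
  a_13 = 157.5/350 = 0.45, a_23 = 70/350 = 0.20, a_33 = 0/350 = 0.00
I − A =
  [   0.60    -0.40    -0.45]
  [  -0.35     0.60    -0.20]
  [  -0.15    -0.05     1.00]
Cofactors of I−A, C_ij = (−1)^(i+j)·(minor ij) (rows/columns in the sector order above):
  C_11 = (0.60)(1.00) − (-0.20)(-0.05) = 0.5900
  C_12 = −[(-0.35)(1.00) − (-0.20)(-0.15)] = 0.3800
  C_13 = (-0.35)(-0.05) − (0.60)(-0.15) = 0.1075
  C_21 = −[(-0.40)(1.00) − (-0.45)(-0.05)] = 0.4225
  C_22 = (0.60)(1.00) − (-0.45)(-0.15) = 0.5325
  C_23 = −[(0.60)(-0.05) − (-0.40)(-0.15)] = 0.0900
  C_31 = (-0.40)(-0.20) − (-0.45)(0.60) = 0.3500
  C_32 = −[(0.60)(-0.20) − (-0.45)(-0.35)] = 0.2775
  C_33 = (0.60)(0.60) − (-0.40)(-0.35) = 0.2200
det(I−A) = Σ_j (I−A)_1j·C_1j = (0.60)(0.5900) + (-0.40)(0.3800) + (-0.45)(0.1075) = 0.153625
adj(I−A) = Cᵀ =
  [ 0.5900   0.4225   0.3500]
  [ 0.3800   0.5325   0.2775]
  [ 0.1075   0.0900   0.2200]
(I − A)⁻¹ = adj(I−A) / det(I−A) ≈
  [   3.8405     2.7502     2.2783]
  [   2.4736     3.4662     1.8063]
  [   0.6998     0.5858     1.4321]
x = (I − A)⁻¹ d = adj(I−A)·d / det(I−A), with det(I−A) = 0.153625:
  x_1 = (0.5900·130 + 0.4225·120 + 0.3500·130) / 0.153625 = 172.90 / 0.153625 ≈ 1125.47
  x_2 = (0.3800·130 + 0.5325·120 + 0.2775·130) / 0.153625 = 149.375 / 0.153625 ≈ 972.34
  x_3 = (0.1075·130 + 0.0900·120 + 0.2200·130) / 0.153625 = 53.375 / 0.153625 ≈ 347.44

x_1 = 1125.47, x_2 = 972.34, x_3 = 347.44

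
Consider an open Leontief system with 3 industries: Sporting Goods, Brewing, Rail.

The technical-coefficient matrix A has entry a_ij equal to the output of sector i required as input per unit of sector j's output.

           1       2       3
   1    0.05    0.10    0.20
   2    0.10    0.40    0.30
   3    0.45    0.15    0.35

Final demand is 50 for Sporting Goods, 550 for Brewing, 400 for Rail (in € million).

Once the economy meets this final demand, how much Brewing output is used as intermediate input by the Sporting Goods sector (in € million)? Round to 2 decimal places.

I − A =
  [   0.95    -0.10    -0.20]
  [  -0.10     0.60    -0.30]
  [  -0.45    -0.15     0.65]
Cofactors of I−A, C_ij = (−1)^(i+j)·(minor ij) (rows/columns in the sector order above):
  C_11 = (0.60)(0.65) − (-0.30)(-0.15) = 0.3450
  C_12 = −[(-0.10)(0.65) − (-0.30)(-0.45)] = 0.2000
  C_13 = (-0.10)(-0.15) − (0.60)(-0.45) = 0.2850
  C_21 = −[(-0.10)(0.65) − (-0.20)(-0.15)] = 0.0950
  C_22 = (0.95)(0.65) − (-0.20)(-0.45) = 0.5275
  C_23 = −[(0.95)(-0.15) − (-0.10)(-0.45)] = 0.1875
  C_31 = (-0.10)(-0.30) − (-0.20)(0.60) = 0.1500
  C_32 = −[(0.95)(-0.30) − (-0.20)(-0.10)] = 0.3050
  C_33 = (0.95)(0.60) − (-0.10)(-0.10) = 0.5600
det(I−A) = Σ_j (I−A)_1j·C_1j = (0.95)(0.3450) + (-0.10)(0.2000) + (-0.20)(0.2850) = 0.25075
adj(I−A) = Cᵀ =
  [ 0.3450   0.0950   0.1500]
  [ 0.2000   0.5275   0.3050]
  [ 0.2850   0.1875   0.5600]
(I − A)⁻¹ = adj(I−A) / det(I−A) ≈
  [   1.3759     0.3789     0.5982]
  [   0.7976     2.1037     1.2164]
  [   1.1366     0.7478     2.2333]
First solve x = (I − A)⁻¹ d = adj(I−A)·d / det(I−A); in particular x_1 = (0.3450·50 + 0.0950·550 + 0.1500·400) / 0.25075 = 129.50 / 0.25075 ≈ 516.4506.
Intermediate flow from 2 to 1: z_21 = a_21 · x_1 = 0.10 × 129.50 / 0.25075 = 12.95 / 0.25075 ≈ 51.65.

z_21 = 51.65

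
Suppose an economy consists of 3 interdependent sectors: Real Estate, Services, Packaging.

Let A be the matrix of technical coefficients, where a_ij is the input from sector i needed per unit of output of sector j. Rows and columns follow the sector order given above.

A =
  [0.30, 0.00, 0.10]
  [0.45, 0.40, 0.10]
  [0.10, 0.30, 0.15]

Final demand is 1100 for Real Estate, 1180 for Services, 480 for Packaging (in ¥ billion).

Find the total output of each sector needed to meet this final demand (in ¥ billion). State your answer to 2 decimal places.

I − A =
  [   0.70     0.00    -0.10]
  [  -0.45     0.60    -0.10]
  [  -0.10    -0.30     0.85]
Cofactors of I−A, C_ij = (−1)^(i+j)·(minor ij) (rows/columns in the sector order above):
  C_11 = (0.60)(0.85) − (-0.10)(-0.30) = 0.4800
  C_12 = −[(-0.45)(0.85) − (-0.10)(-0.10)] = 0.3925
  C_13 = (-0.45)(-0.30) − (0.60)(-0.10) = 0.1950
  C_21 = −[(0.00)(0.85) − (-0.10)(-0.30)] = 0.0300
  C_22 = (0.70)(0.85) − (-0.10)(-0.10) = 0.5850
  C_23 = −[(0.70)(-0.30) − (0.00)(-0.10)] = 0.2100
  C_31 = (0.00)(-0.10) − (-0.10)(0.60) = 0.0600
  C_32 = −[(0.70)(-0.10) − (-0.10)(-0.45)] = 0.1150
  C_33 = (0.70)(0.60) − (0.00)(-0.45) = 0.4200
det(I−A) = Σ_j (I−A)_1j·C_1j = (0.70)(0.4800) + (0.00)(0.3925) + (-0.10)(0.1950) = 0.3165
adj(I−A) = Cᵀ =
  [ 0.4800   0.0300   0.0600]
  [ 0.3925   0.5850   0.1150]
  [ 0.1950   0.2100   0.4200]
(I − A)⁻¹ = adj(I−A) / det(I−A) ≈
  [   1.5166     0.0948     0.1896]
  [   1.2401     1.8483     0.3633]
  [   0.6161     0.6635     1.3270]
x = (I − A)⁻¹ d = adj(I−A)·d / det(I−A), with det(I−A) = 0.3165:
  x_R = (0.4800·1100 + 0.0300·1180 + 0.0600·480) / 0.3165 = 592.20 / 0.3165 ≈ 1871.09
  x_S = (0.3925·1100 + 0.5850·1180 + 0.1150·480) / 0.3165 = 1177.25 / 0.3165 ≈ 3719.59
  x_P = (0.1950·1100 + 0.2100·1180 + 0.4200·480) / 0.3165 = 663.90 / 0.3165 ≈ 2097.63

x_R = 1871.09, x_S = 3719.59, x_P = 2097.63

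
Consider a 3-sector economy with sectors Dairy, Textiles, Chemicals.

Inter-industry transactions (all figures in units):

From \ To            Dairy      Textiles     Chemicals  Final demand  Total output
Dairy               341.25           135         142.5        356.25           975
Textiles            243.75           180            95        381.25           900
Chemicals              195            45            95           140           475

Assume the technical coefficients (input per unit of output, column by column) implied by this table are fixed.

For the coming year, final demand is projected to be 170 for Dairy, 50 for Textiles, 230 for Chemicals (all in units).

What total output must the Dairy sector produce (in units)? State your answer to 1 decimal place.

x_1 = 546.9

Technical coefficients a_ij = z_ij / X_j:
  a_11 = 341.25/975 = 0.35, a_21 = 243.75/975 = 0.25, a_31 = 195/975 = 0.20
  a_12 = 135/900 = 0.15, a_22 = 180/900 = 0.20, a_32 = 45/900 = 0.05
  a_13 = 142.5/475 = 0.30, a_23 = 95/475 = 0.20, a_33 = 95/475 = 0.20
I − A =
  [   0.65    -0.15    -0.30]
  [  -0.25     0.80    -0.20]
  [  -0.20    -0.05     0.80]
Cofactors of I−A, C_ij = (−1)^(i+j)·(minor ij) (rows/columns in the sector order above):
  C_11 = (0.80)(0.80) − (-0.20)(-0.05) = 0.6300
  C_12 = −[(-0.25)(0.80) − (-0.20)(-0.20)] = 0.2400
  C_13 = (-0.25)(-0.05) − (0.80)(-0.20) = 0.1725
  C_21 = −[(-0.15)(0.80) − (-0.30)(-0.05)] = 0.1350
  C_22 = (0.65)(0.80) − (-0.30)(-0.20) = 0.4600
  C_23 = −[(0.65)(-0.05) − (-0.15)(-0.20)] = 0.0625
  C_31 = (-0.15)(-0.20) − (-0.30)(0.80) = 0.2700
  C_32 = −[(0.65)(-0.20) − (-0.30)(-0.25)] = 0.2050
  C_33 = (0.65)(0.80) − (-0.15)(-0.25) = 0.4825
det(I−A) = Σ_j (I−A)_1j·C_1j = (0.65)(0.6300) + (-0.15)(0.2400) + (-0.30)(0.1725) = 0.32175
adj(I−A) = Cᵀ =
  [ 0.6300   0.1350   0.2700]
  [ 0.2400   0.4600   0.2050]
  [ 0.1725   0.0625   0.4825]
(I − A)⁻¹ = adj(I−A) / det(I−A) ≈
  [   1.9580     0.4196     0.8392]
  [   0.7459     1.4297     0.6371]
  [   0.5361     0.1943     1.4996]
x = (I − A)⁻¹ d = adj(I−A)·d / det(I−A), with det(I−A) = 0.32175:
  x_1 = (0.6300·170 + 0.1350·50 + 0.2700·230) / 0.32175 = 175.95 / 0.32175 ≈ 546.9
  x_2 = (0.2400·170 + 0.4600·50 + 0.2050·230) / 0.32175 = 110.95 / 0.32175 ≈ 344.8
  x_3 = (0.1725·170 + 0.0625·50 + 0.4825·230) / 0.32175 = 143.425 / 0.32175 ≈ 445.8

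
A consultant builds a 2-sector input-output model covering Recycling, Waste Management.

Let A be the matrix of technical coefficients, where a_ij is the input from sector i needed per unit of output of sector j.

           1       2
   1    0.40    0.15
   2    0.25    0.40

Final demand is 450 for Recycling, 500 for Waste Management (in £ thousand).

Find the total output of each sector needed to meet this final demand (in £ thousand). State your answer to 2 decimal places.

I − A =
  [   0.60    -0.15]
  [  -0.25     0.60]
det(I−A) = (0.60)(0.60) − (-0.15)(-0.25) = 0.3225
adj(I−A) = [[0.60, 0.15], [0.25, 0.60]]
(I − A)⁻¹ = adj(I−A) / det(I−A) ≈
  [   1.8605     0.4651]
  [   0.7752     1.8605]
x = (I − A)⁻¹ d = adj(I−A)·d / det(I−A), with det(I−A) = 0.3225:
  x_1 = (0.60·450 + 0.15·500) / 0.3225 = 345.00 / 0.3225 ≈ 1069.77
  x_2 = (0.25·450 + 0.60·500) / 0.3225 = 412.50 / 0.3225 ≈ 1279.07

x_1 = 1069.77, x_2 = 1279.07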